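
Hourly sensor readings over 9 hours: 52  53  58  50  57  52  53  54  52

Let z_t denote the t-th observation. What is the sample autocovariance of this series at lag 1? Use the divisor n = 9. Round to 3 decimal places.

Mean z̄ = (52 + 53 + 58 + 50 + 57 + 52 + 53 + 54 + 52)/9 = 53.4444
Σ_{t=1}^{8}(z_t−z̄)(z_{t+1}−z̄) = -34.8642
γ_1 = -34.8642 / 9 = -3.874

-3.874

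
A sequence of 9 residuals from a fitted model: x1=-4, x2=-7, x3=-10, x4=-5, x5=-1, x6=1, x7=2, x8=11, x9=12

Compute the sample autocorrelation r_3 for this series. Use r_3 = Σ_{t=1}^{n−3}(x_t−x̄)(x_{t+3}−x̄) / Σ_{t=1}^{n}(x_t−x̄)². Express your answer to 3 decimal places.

Mean x̄ = (-4 − 7 − 10 − 5 − 1 + 1 + 2 + 11 + 12)/9 = -0.1111
Numerator Σ_{t=1}^{6}(x_t−x̄)(x_{t+3}−x̄) = 7.4074
Denominator Σ(x_t−x̄)² = 460.8889
r_3 = 7.4074 / 460.8889 = 0.016

0.016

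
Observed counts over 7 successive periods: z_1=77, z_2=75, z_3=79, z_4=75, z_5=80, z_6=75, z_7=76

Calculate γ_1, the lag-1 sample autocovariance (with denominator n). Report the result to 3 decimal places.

-2.624

Mean z̄ = (77 + 75 + 79 + 75 + 80 + 75 + 76)/7 = 76.7143
Σ_{t=1}^{6}(z_t−z̄)(z_{t+1}−z̄) = -18.3673
γ_1 = -18.3673 / 7 = -2.624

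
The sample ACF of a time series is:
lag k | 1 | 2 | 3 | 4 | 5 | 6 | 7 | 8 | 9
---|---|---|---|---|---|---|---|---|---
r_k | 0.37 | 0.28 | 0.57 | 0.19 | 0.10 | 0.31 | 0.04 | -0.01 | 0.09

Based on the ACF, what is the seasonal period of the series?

The largest autocorrelation is r_3 = 0.57; the remaining lags stay at or below 0.37. The elevated value at lag 1 (0.37), dropping to 0.28 at lag 2, reflects decaying short-term dependence rather than seasonality.
The dominant spike at lag 3 indicates a seasonal period of 3.

3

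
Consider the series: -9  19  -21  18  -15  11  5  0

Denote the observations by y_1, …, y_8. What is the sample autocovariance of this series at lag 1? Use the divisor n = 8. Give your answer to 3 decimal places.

-168.250

Mean ȳ = (-9 + 19 − 21 + 18 − 15 + 11 + 5 + 0)/8 = 1.0000
Σ_{t=1}^{7}(y_t−ȳ)(y_{t+1}−ȳ) = -1346.0000
γ_1 = -1346.0000 / 8 = -168.250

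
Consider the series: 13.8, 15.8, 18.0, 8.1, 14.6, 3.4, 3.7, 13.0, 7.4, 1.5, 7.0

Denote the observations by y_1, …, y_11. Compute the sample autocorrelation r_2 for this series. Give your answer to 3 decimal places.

Mean ȳ = (13.8 + 15.8 + 18.0 + 8.1 + 14.6 + 3.4 + 3.7 + 13.0 + 7.4 + 1.5 + 7.0)/11 = 9.6636
Numerator Σ_{t=1}^{9}(y_t−ȳ)(y_{t+2}−ȳ) = 17.7883
Denominator Σ(y_t−ȳ)² = 315.8655
r_2 = 17.7883 / 315.8655 = 0.056

0.056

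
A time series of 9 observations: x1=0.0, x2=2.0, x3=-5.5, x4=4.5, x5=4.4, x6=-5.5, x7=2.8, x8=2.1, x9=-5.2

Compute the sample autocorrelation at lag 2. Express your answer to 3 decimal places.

-0.375

Mean x̄ = (0.0 + 2.0 − 5.5 + 4.5 + 4.4 − 5.5 + 2.8 + 2.1 − 5.2)/9 = -0.0444
Σ(x_t−x̄)(x_{t+2}−x̄) = (-0.2425) + (9.2909) + (-24.2469) + (-24.7925) + (12.6420) + (-11.6991) + (-14.6647) = -53.7128
Denominator Σ(x_t−x̄)² = 143.3822
r_2 = -53.7128 / 143.3822 = -0.375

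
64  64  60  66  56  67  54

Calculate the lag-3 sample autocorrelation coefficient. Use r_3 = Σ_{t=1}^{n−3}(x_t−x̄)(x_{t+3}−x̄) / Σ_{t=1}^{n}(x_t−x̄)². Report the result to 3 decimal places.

Mean x̄ = (64 + 64 + 60 + 66 + 56 + 67 + 54)/7 = 61.5714
Numerator Σ_{t=1}^{4}(x_t−x̄)(x_{t+3}−x̄) = -44.8367
Denominator Σ(x_t−x̄)² = 151.7143
r_3 = -44.8367 / 151.7143 = -0.296

-0.296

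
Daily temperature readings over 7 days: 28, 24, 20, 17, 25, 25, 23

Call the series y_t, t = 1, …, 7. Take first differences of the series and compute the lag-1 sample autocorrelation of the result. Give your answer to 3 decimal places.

First differences Δy: -4, -4, -3, 8, 0, -2
Mean of differences = -0.8333
Numerator Σ(Δy_t−Δȳ)(Δy_{t+1}−Δȳ) = 4.1389
Denominator Σ(Δy_t−Δȳ)² = 104.8333
r_1(Δy) = 4.1389 / 104.8333 = 0.039

0.039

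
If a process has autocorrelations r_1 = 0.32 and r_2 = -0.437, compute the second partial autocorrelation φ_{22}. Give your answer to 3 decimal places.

-0.601

φ_{22} = (r_2 − r_1²) / (1 − r_1²)
r_1² = (0.32)² = 0.1024
Numerator = -0.437 − 0.1024 = -0.5394; denominator = 1 − 0.1024 = 0.8976
φ_{22} = -0.5394 / 0.8976 = -0.601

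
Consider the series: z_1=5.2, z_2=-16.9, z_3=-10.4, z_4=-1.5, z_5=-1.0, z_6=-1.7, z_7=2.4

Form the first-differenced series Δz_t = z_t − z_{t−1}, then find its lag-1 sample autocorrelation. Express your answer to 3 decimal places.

First differences Δz: -22.1, 6.5, 8.9, 0.5, -0.7, 4.1
Mean of differences = -0.4667
Numerator Σ(Δz_t−Δz̄)(Δz_{t+1}−Δz̄) = -77.6944
Denominator Σ(Δz_t−Δz̄)² = 626.1133
r_1(Δz) = -77.6944 / 626.1133 = -0.124

-0.124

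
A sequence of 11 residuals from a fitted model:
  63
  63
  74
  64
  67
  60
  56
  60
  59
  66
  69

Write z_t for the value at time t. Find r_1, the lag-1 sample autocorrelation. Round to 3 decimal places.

0.235

Mean z̄ = (63 + 63 + 74 + 64 + 67 + 60 + 56 + 60 + 59 + 66 + 69)/11 = 63.7273
Numerator Σ_{t=1}^{10}(z_t−z̄)(z_{t+1}−z̄) = 61.0165
Denominator Σ(z_t−z̄)² = 260.1818
r_1 = 61.0165 / 260.1818 = 0.235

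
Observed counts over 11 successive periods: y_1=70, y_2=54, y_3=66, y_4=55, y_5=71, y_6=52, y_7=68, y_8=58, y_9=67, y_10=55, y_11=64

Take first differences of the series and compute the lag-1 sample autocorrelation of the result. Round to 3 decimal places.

First differences Δy: -16, 12, -11, 16, -19, 16, -10, 9, -12, 9
Mean of differences = -0.6000
Numerator Σ(Δy_t−Δȳ)(Δy_{t+1}−Δȳ) = -1573.7600
Denominator Σ(Δy_t−Δȳ)² = 1796.4000
r_1(Δy) = -1573.7600 / 1796.4000 = -0.876

-0.876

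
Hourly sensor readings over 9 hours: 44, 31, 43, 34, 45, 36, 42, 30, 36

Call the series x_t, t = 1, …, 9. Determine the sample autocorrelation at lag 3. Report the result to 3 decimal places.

-0.574

Mean x̄ = (44 + 31 + 43 + 34 + 45 + 36 + 42 + 30 + 36)/9 = 37.8889
Σ(x_t−x̄)(x_{t+3}−x̄) = (-23.7654) + (-48.9877) + (-9.6543) + (-15.9877) + (-56.0988) + (3.5679) = -150.9259
Denominator Σ(x_t−x̄)² = 262.8889
r_3 = -150.9259 / 262.8889 = -0.574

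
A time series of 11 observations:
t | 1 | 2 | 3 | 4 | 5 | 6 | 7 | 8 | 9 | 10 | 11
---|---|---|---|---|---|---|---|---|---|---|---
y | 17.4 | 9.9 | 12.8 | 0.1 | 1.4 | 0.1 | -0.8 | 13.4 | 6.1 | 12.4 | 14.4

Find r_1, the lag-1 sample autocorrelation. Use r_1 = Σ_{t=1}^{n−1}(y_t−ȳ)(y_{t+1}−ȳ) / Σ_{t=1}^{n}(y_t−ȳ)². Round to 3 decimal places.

Mean ȳ = (17.4 + 9.9 + 12.8 + 0.1 + 1.4 + 0.1 − 0.8 + 13.4 + 6.1 + 12.4 + 14.4)/11 = 7.9273
Numerator Σ_{t=1}^{10}(y_t−ȳ)(y_{t+1}−ȳ) = 123.6674
Denominator Σ(y_t−ȳ)² = 453.8618
r_1 = 123.6674 / 453.8618 = 0.272

0.272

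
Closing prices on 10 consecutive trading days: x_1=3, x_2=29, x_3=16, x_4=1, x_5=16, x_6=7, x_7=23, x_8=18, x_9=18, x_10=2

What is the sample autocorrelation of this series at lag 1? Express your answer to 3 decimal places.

Mean x̄ = (3 + 29 + 16 + 1 + 16 + 7 + 23 + 18 + 18 + 2)/10 = 13.3000
Numerator Σ_{t=1}^{9}(x_t−x̄)(x_{t+1}−x̄) = -249.2900
Denominator Σ(x_t−x̄)² = 824.1000
r_1 = -249.2900 / 824.1000 = -0.302

-0.302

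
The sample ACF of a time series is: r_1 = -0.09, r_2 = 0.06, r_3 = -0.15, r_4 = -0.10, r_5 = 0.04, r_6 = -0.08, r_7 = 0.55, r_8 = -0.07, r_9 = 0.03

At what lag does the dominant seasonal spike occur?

The largest autocorrelation is r_7 = 0.55; the remaining lags stay at or below 0.06.
The dominant spike at lag 7 indicates a seasonal period of 7.

7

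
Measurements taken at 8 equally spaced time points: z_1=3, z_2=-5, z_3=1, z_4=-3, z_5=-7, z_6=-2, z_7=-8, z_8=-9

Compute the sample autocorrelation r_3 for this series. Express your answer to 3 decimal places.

Mean z̄ = (3 − 5 + 1 − 3 − 7 − 2 − 8 − 9)/8 = -3.7500
Σ(z_t−z̄)(z_{t+3}−z̄) = (5.0625) + (4.0625) + (8.3125) + (-3.1875) + (17.0625) = 31.3125
Denominator Σ(z_t−z̄)² = 129.5000
r_3 = 31.3125 / 129.5000 = 0.242

0.242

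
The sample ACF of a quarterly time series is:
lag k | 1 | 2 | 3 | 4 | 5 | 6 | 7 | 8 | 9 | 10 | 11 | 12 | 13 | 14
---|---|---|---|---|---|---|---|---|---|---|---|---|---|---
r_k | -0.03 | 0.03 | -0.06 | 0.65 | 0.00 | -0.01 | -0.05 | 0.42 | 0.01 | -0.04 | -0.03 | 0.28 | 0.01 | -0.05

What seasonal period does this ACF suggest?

4

The largest autocorrelation is r_4 = 0.65, with weaker echoes at lags 8 (0.42) and 12 (0.28); the remaining lags stay at or below 0.03.
The dominant spike at lag 4 indicates a seasonal period of 4.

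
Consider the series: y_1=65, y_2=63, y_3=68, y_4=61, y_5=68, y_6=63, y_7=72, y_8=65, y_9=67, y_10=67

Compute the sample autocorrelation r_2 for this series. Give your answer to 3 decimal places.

0.573

Mean ȳ = (65 + 63 + 68 + 61 + 68 + 63 + 72 + 65 + 67 + 67)/10 = 65.9000
Numerator Σ_{t=1}^{8}(y_t−ȳ)(y_{t+2}−ȳ) = 52.0800
Denominator Σ(y_t−ȳ)² = 90.9000
r_2 = 52.0800 / 90.9000 = 0.573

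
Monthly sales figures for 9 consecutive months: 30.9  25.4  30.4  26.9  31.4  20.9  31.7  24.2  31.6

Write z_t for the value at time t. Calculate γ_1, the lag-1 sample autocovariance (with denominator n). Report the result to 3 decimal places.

-10.838

Mean z̄ = (30.9 + 25.4 + 30.4 + 26.9 + 31.4 + 20.9 + 31.7 + 24.2 + 31.6)/9 = 28.1556
Σ_{t=1}^{8}(z_t−z̄)(z_{t+1}−z̄) = -97.5409
γ_1 = -97.5409 / 9 = -10.838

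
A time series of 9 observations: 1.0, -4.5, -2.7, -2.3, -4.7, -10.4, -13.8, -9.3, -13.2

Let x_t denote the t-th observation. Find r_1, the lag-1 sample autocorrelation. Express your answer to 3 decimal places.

0.491

Mean x̄ = (1.0 − 4.5 − 2.7 − 2.3 − 4.7 − 10.4 − 13.8 − 9.3 − 13.2)/9 = -6.6556
Numerator Σ_{t=1}^{8}(x_t−x̄)(x_{t+1}−x̄) = 106.4036
Denominator Σ(x_t−x̄)² = 216.5822
r_1 = 106.4036 / 216.5822 = 0.491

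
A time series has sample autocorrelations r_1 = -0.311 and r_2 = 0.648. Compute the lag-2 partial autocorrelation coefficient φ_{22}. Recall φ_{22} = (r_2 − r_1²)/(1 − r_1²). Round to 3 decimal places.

0.610

φ_{22} = (r_2 − r_1²) / (1 − r_1²)
r_1² = (-0.311)² = 0.096721
Numerator = 0.648 − 0.0967 = 0.5513; denominator = 1 − 0.0967 = 0.9033
φ_{22} = 0.5513 / 0.9033 = 0.610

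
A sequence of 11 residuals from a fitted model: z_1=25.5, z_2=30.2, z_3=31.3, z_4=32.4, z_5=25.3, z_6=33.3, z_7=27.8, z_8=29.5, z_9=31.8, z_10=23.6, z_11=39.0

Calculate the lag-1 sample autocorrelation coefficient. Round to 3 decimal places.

Mean z̄ = (25.5 + 30.2 + 31.3 + 32.4 + 25.3 + 33.3 + 27.8 + 29.5 + 31.8 + 23.6 + 39.0)/11 = 29.9727
Numerator Σ_{t=1}^{10}(z_t−z̄)(z_{t+1}−z̄) = -100.6217
Denominator Σ(z_t−z̄)² = 191.0018
r_1 = -100.6217 / 191.0018 = -0.527

-0.527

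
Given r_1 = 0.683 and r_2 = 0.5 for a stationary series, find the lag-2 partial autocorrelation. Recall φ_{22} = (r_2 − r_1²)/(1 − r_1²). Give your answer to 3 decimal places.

0.063

φ_{22} = (r_2 − r_1²) / (1 − r_1²)
r_1² = (0.683)² = 0.466489
Numerator = 0.5 − 0.4665 = 0.0335; denominator = 1 − 0.4665 = 0.5335
φ_{22} = 0.0335 / 0.5335 = 0.063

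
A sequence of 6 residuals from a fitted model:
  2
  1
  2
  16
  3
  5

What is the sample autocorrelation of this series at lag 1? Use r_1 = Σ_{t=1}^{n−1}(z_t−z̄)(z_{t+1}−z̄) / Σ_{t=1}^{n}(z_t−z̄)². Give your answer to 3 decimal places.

Mean z̄ = (2 + 1 + 2 + 16 + 3 + 5)/6 = 4.8333
Numerator Σ_{t=1}^{5}(z_t−z̄)(z_{t+1}−z̄) = -30.6944
Denominator Σ(z_t−z̄)² = 158.8333
r_1 = -30.6944 / 158.8333 = -0.193

-0.193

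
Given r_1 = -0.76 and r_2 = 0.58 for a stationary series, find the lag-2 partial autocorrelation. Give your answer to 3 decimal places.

0.006

φ_{22} = (r_2 − r_1²) / (1 − r_1²)
r_1² = (-0.76)² = 0.5776
Numerator = 0.58 − 0.5776 = 0.0024; denominator = 1 − 0.5776 = 0.4224
φ_{22} = 0.0024 / 0.4224 = 0.006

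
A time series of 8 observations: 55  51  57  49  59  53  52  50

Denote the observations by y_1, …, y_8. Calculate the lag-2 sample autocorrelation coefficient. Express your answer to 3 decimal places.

Mean ȳ = (55 + 51 + 57 + 49 + 59 + 53 + 52 + 50)/8 = 53.2500
Σ(y_t−ȳ)(y_{t+2}−ȳ) = (6.5625) + (9.5625) + (21.5625) + (1.0625) + (-7.1875) + (0.8125) = 32.3750
Denominator Σ(y_t−ȳ)² = 85.5000
r_2 = 32.3750 / 85.5000 = 0.379

0.379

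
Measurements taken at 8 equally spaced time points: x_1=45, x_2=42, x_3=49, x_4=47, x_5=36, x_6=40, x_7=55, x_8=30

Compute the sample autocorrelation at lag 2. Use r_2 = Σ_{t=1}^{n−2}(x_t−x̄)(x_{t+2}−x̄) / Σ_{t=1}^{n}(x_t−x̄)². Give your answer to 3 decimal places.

-0.213

Mean x̄ = (45 + 42 + 49 + 47 + 36 + 40 + 55 + 30)/8 = 43.0000
Deviations from mean: 2.0000, -1.0000, 6.0000, 4.0000, -7.0000, -3.0000, 12.0000, -13.0000
Σ(x_t−x̄)(x_{t+2}−x̄) = (12.0000) + (-4.0000) + (-42.0000) + (-12.0000) + (-84.0000) + (39.0000) = -91.0000
Denominator Σ(x_t−x̄)² = 428.0000
r_2 = -91.0000 / 428.0000 = -0.213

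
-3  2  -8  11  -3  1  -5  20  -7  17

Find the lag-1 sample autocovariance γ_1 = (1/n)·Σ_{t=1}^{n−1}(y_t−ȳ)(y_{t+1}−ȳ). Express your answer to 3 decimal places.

-54.375

Mean ȳ = (-3 + 2 − 8 + 11 − 3 + 1 − 5 + 20 − 7 + 17)/10 = 2.5000
Σ_{t=1}^{9}(y_t−ȳ)(y_{t+1}−ȳ) = -543.7500
γ_1 = -543.7500 / 10 = -54.375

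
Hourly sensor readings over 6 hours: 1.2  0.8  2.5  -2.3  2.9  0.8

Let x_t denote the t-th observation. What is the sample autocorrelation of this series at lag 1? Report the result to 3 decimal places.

Mean x̄ = (1.2 + 0.8 + 2.5 − 2.3 + 2.9 + 0.8)/6 = 0.9833
Deviations from mean: 0.2167, -0.1833, 1.5167, -3.2833, 1.9167, -0.1833
Σ(x_t−x̄)(x_{t+1}−x̄) = (-0.0397) + (-0.2781) + (-4.9797) + (-6.2931) + (-0.3514) = -11.9419
Denominator Σ(x_t−x̄)² = 16.8683
r_1 = -11.9419 / 16.8683 = -0.708

-0.708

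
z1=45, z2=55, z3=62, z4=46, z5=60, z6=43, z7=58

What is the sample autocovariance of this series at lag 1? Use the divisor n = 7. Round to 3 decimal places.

Mean z̄ = (45 + 55 + 62 + 46 + 60 + 43 + 58)/7 = 52.7143
Σ_{t=1}^{6}(z_t−z̄)(z_{t+1}−z̄) = -229.7959
γ_1 = -229.7959 / 7 = -32.828

-32.828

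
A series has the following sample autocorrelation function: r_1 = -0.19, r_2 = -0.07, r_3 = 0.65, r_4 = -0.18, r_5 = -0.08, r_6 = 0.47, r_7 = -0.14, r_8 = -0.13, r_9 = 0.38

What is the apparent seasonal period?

3

The largest autocorrelation is r_3 = 0.65, with weaker echoes at lags 6 (0.47) and 9 (0.38); the remaining lags stay at or below -0.07.
The dominant spike at lag 3 indicates a seasonal period of 3.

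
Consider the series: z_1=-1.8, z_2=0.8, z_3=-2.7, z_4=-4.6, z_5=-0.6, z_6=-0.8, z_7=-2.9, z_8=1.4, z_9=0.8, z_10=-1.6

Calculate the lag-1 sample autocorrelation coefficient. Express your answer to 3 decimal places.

Mean z̄ = (-1.8 + 0.8 − 2.7 − 4.6 − 0.6 − 0.8 − 2.9 + 1.4 + 0.8 − 1.6)/10 = -1.2000
Numerator Σ_{t=1}^{9}(z_t−z̄)(z_{t+1}−z̄) = -1.6000
Denominator Σ(z_t−z̄)² = 32.5000
r_1 = -1.6000 / 32.5000 = -0.049

-0.049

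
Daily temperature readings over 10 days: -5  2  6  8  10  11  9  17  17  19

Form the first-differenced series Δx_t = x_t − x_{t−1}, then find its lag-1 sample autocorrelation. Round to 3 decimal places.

First differences Δx: 7, 4, 2, 2, 1, -2, 8, 0, 2
Mean of differences = 2.6667
Numerator Σ(Δx_t−Δx̄)(Δx_{t+1}−Δx̄) = -23.1111
Denominator Σ(Δx_t−Δx̄)² = 82.0000
r_1(Δx) = -23.1111 / 82.0000 = -0.282

-0.282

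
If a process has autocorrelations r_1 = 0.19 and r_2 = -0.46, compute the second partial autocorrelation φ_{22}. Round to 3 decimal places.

-0.515

φ_{22} = (r_2 − r_1²) / (1 − r_1²)
r_1² = (0.19)² = 0.0361
Numerator = -0.46 − 0.0361 = -0.4961; denominator = 1 − 0.0361 = 0.9639
φ_{22} = -0.4961 / 0.9639 = -0.515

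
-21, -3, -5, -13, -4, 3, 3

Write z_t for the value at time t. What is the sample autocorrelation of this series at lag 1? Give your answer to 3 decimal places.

0.075

Mean z̄ = (-21 − 3 − 5 − 13 − 4 + 3 + 3)/7 = -5.7143
Deviations from mean: -15.2857, 2.7143, 0.7143, -7.2857, 1.7143, 8.7143, 8.7143
Numerator Σ_{t=1}^{6}(z_t−z̄)(z_{t+1}−z̄) = 33.6327
Denominator Σ(z_t−z̄)² = 449.4286
r_1 = 33.6327 / 449.4286 = 0.075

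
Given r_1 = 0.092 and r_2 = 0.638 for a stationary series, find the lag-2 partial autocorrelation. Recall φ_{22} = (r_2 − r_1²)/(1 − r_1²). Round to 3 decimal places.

0.635

φ_{22} = (r_2 − r_1²) / (1 − r_1²)
r_1² = (0.092)² = 0.008464
Numerator = 0.638 − 0.0085 = 0.6295; denominator = 1 − 0.0085 = 0.9915
φ_{22} = 0.6295 / 0.9915 = 0.635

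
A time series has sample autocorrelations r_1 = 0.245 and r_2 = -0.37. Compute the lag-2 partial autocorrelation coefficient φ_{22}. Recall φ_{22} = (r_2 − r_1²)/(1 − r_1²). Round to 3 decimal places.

φ_{22} = (r_2 − r_1²) / (1 − r_1²)
r_1² = (0.245)² = 0.060025
Numerator = -0.37 − 0.0600 = -0.4300; denominator = 1 − 0.0600 = 0.9400
φ_{22} = -0.4300 / 0.9400 = -0.457

-0.457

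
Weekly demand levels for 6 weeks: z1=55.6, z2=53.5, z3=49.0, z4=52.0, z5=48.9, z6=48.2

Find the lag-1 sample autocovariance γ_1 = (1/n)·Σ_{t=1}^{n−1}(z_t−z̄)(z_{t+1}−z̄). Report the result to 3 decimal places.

Mean z̄ = (55.6 + 53.5 + 49.0 + 52.0 + 48.9 + 48.2)/6 = 51.2000
Σ_{t=1}^{5}(z_t−z̄)(z_{t+1}−z̄) = 8.3600
γ_1 = 8.3600 / 6 = 1.393

1.393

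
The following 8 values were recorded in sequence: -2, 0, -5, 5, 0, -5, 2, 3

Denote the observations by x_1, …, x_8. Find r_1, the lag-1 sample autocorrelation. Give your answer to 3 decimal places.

-0.326

Mean x̄ = (-2 + 0 − 5 + 5 + 0 − 5 + 2 + 3)/8 = -0.2500
Deviations from mean: -1.7500, 0.2500, -4.7500, 5.2500, 0.2500, -4.7500, 2.2500, 3.2500
Σ(x_t−x̄)(x_{t+1}−x̄) = (-0.4375) + (-1.1875) + (-24.9375) + (1.3125) + (-1.1875) + (-10.6875) + (7.3125) = -29.8125
Denominator Σ(x_t−x̄)² = 91.5000
r_1 = -29.8125 / 91.5000 = -0.326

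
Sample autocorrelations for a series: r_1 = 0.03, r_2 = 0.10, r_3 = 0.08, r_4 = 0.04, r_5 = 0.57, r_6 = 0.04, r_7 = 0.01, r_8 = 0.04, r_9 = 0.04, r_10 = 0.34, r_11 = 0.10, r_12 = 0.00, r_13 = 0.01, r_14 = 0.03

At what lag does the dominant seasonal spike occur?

5

The largest autocorrelation is r_5 = 0.57, with a weaker echo at lag 10 (0.34); the remaining lags stay at or below 0.10.
The dominant spike at lag 5 indicates a seasonal period of 5.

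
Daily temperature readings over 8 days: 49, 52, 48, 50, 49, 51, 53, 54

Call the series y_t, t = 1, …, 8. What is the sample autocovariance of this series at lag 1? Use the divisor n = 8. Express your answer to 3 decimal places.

Mean ȳ = (49 + 52 + 48 + 50 + 49 + 51 + 53 + 54)/8 = 50.7500
Deviations: -1.7500, 1.2500, -2.7500, -0.7500, -1.7500, 0.2500, 2.2500, 3.2500
Σ_{t=1}^{7}(y_t−ȳ)(y_{t+1}−ȳ) = 5.1875
γ_1 = 5.1875 / 8 = 0.648

0.648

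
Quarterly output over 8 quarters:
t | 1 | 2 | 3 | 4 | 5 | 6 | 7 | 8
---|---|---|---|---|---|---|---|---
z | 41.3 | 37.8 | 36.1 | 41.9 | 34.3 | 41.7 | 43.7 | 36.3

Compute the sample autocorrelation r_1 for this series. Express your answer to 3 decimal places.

Mean z̄ = (41.3 + 37.8 + 36.1 + 41.9 + 34.3 + 41.7 + 43.7 + 36.3)/8 = 39.1375
Deviations from mean: 2.1625, -1.3375, -3.0375, 2.7625, -4.8375, 2.5625, 4.5625, -2.8375
Σ(z_t−z̄)(z_{t+1}−z̄) = (-2.8923) + (4.0627) + (-8.3911) + (-13.3636) + (-12.3961) + (11.6914) + (-12.9461) = -34.2352
Denominator Σ(z_t−z̄)² = 82.1588
r_1 = -34.2352 / 82.1588 = -0.417

-0.417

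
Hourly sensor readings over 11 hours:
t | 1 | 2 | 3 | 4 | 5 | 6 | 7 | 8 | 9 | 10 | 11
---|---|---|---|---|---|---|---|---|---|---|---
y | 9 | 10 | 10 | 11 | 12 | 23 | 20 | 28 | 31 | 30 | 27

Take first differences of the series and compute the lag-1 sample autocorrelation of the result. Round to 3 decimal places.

First differences Δy: 1, 0, 1, 1, 11, -3, 8, 3, -1, -3
Mean of differences = 1.8000
Numerator Σ(Δy_t−Δȳ)(Δy_{t+1}−Δȳ) = -60.2400
Denominator Σ(Δy_t−Δȳ)² = 183.6000
r_1(Δy) = -60.2400 / 183.6000 = -0.328

-0.328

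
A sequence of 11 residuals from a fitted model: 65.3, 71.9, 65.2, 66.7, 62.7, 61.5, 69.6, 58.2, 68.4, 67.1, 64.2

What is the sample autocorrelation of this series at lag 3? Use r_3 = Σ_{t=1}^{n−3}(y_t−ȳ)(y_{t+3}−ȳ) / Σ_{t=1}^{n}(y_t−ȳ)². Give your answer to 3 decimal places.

0.088

Mean ȳ = (65.3 + 71.9 + 65.2 + 66.7 + 62.7 + 61.5 + 69.6 + 58.2 + 68.4 + 67.1 + 64.2)/11 = 65.5273
Numerator Σ_{t=1}^{8}(y_t−ȳ)(y_{t+3}−ȳ) = 13.0878
Denominator Σ(y_t−ȳ)² = 149.1218
r_3 = 13.0878 / 149.1218 = 0.088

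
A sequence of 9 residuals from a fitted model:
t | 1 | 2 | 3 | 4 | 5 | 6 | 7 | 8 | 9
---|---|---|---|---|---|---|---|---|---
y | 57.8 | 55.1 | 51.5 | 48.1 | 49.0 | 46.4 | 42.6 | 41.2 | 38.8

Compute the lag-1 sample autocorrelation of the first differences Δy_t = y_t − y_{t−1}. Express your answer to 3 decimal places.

First differences Δy: -2.7, -3.6, -3.4, 0.9, -2.6, -3.8, -1.4, -2.4
Mean of differences = -2.3750
Numerator Σ(Δy_t−Δȳ)(Δy_{t+1}−Δȳ) = -3.5331
Denominator Σ(Δy_t−Δȳ)² = 16.4150
r_1(Δy) = -3.5331 / 16.4150 = -0.215

-0.215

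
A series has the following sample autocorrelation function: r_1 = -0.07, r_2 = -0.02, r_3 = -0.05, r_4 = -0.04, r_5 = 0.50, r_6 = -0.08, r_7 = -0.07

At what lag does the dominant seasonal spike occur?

5

The largest autocorrelation is r_5 = 0.50; the remaining lags stay at or below -0.02.
The dominant spike at lag 5 indicates a seasonal period of 5.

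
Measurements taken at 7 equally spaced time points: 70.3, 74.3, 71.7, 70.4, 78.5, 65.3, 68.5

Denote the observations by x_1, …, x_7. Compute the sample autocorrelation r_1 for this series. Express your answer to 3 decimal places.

-0.328

Mean x̄ = (70.3 + 74.3 + 71.7 + 70.4 + 78.5 + 65.3 + 68.5)/7 = 71.2857
Deviations from mean: -0.9857, 3.0143, 0.4143, -0.8857, 7.2143, -5.9857, -2.7857
Numerator Σ_{t=1}^{6}(x_t−x̄)(x_{t+1}−x̄) = -34.9873
Denominator Σ(x_t−x̄)² = 106.6486
r_1 = -34.9873 / 106.6486 = -0.328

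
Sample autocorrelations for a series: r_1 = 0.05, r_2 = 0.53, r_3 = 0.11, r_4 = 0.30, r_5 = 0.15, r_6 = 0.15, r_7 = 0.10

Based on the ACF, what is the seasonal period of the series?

2

The largest autocorrelation is r_2 = 0.53, with a weaker echo at lag 4 (0.30); the remaining lags stay at or below 0.15.
The dominant spike at lag 2 indicates a seasonal period of 2.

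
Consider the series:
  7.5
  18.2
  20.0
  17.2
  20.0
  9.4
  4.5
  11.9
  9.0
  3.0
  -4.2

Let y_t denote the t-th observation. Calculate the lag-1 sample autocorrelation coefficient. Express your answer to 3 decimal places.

0.466

Mean ȳ = (7.5 + 18.2 + 20.0 + 17.2 + 20.0 + 9.4 + 4.5 + 11.9 + 9.0 + 3.0 − 4.2)/11 = 10.5909
Numerator Σ_{t=1}^{10}(y_t−ȳ)(y_{t+1}−ȳ) = 282.7917
Denominator Σ(y_t−ȳ)² = 607.3491
r_1 = 282.7917 / 607.3491 = 0.466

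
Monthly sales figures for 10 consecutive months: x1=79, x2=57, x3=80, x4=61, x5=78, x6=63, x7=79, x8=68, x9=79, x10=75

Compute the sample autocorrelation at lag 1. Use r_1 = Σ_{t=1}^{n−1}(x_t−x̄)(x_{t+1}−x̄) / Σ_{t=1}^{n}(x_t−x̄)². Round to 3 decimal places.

-0.761

Mean x̄ = (79 + 57 + 80 + 61 + 78 + 63 + 79 + 68 + 79 + 75)/10 = 71.9000
Numerator Σ_{t=1}^{9}(x_t−x̄)(x_{t+1}−x̄) = -532.1100
Denominator Σ(x_t−x̄)² = 698.9000
r_1 = -532.1100 / 698.9000 = -0.761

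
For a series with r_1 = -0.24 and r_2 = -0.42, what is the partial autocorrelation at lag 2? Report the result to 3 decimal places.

φ_{22} = (r_2 − r_1²) / (1 − r_1²)
r_1² = (-0.24)² = 0.0576
Numerator = -0.42 − 0.0576 = -0.4776; denominator = 1 − 0.0576 = 0.9424
φ_{22} = -0.4776 / 0.9424 = -0.507

-0.507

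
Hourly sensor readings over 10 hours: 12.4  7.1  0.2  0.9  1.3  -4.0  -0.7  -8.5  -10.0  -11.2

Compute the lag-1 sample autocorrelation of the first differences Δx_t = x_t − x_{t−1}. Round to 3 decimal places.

-0.437

First differences Δx: -5.3, -6.9, 0.7, 0.4, -5.3, 3.3, -7.8, -1.5, -1.2
Mean of differences = -2.6222
Numerator Σ(Δx_t−Δx̄)(Δx_{t+1}−Δx̄) = -51.5460
Denominator Σ(Δx_t−Δx̄)² = 117.9756
r_1(Δx) = -51.5460 / 117.9756 = -0.437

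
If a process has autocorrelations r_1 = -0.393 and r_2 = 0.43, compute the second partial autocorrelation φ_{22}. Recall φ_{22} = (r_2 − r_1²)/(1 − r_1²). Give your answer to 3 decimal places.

0.326

φ_{22} = (r_2 − r_1²) / (1 − r_1²)
r_1² = (-0.393)² = 0.154449
Numerator = 0.43 − 0.1544 = 0.2756; denominator = 1 − 0.1544 = 0.8456
φ_{22} = 0.2756 / 0.8456 = 0.326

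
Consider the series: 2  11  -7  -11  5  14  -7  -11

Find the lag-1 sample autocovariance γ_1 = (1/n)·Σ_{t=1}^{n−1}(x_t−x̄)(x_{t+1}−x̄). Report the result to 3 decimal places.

2.281

Mean x̄ = (2 + 11 − 7 − 11 + 5 + 14 − 7 − 11)/8 = -0.5000
Σ_{t=1}^{7}(x_t−x̄)(x_{t+1}−x̄) = 18.2500
γ_1 = 18.2500 / 8 = 2.281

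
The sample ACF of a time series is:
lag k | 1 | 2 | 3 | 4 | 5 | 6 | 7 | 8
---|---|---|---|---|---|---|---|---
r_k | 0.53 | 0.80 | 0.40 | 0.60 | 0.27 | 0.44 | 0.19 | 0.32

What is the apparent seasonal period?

The largest autocorrelation is r_2 = 0.80, with a weaker echo at lag 4 (0.60); the remaining lags stay at or below 0.53.
The dominant spike at lag 2 indicates a seasonal period of 2.

2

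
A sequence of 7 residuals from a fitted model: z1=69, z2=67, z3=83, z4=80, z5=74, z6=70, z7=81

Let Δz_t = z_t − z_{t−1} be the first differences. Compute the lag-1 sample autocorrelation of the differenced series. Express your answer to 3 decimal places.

First differences Δz: -2, 16, -3, -6, -4, 11
Mean of differences = 2.0000
Numerator Σ(Δz_t−Δz̄)(Δz_{t+1}−Δz̄) = -92.0000
Denominator Σ(Δz_t−Δz̄)² = 418.0000
r_1(Δz) = -92.0000 / 418.0000 = -0.220

-0.220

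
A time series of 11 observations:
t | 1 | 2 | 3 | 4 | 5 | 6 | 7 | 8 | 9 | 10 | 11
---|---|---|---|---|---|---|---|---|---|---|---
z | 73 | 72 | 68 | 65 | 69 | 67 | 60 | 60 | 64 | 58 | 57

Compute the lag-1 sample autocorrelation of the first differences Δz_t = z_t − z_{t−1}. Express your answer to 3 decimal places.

-0.269

First differences Δz: -1, -4, -3, 4, -2, -7, 0, 4, -6, -1
Mean of differences = -1.6000
Numerator Σ(Δz_t−Δz̄)(Δz_{t+1}−Δz̄) = -32.9600
Denominator Σ(Δz_t−Δz̄)² = 122.4000
r_1(Δz) = -32.9600 / 122.4000 = -0.269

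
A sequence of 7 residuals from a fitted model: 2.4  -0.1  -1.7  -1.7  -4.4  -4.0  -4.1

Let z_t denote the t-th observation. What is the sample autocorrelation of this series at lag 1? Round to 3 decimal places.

0.467

Mean z̄ = (2.4 − 0.1 − 1.7 − 1.7 − 4.4 − 4.0 − 4.1)/7 = -1.9429
Numerator Σ_{t=1}^{6}(z_t−z̄)(z_{t+1}−z̄) = 17.4053
Denominator Σ(z_t−z̄)² = 37.2971
r_1 = 17.4053 / 37.2971 = 0.467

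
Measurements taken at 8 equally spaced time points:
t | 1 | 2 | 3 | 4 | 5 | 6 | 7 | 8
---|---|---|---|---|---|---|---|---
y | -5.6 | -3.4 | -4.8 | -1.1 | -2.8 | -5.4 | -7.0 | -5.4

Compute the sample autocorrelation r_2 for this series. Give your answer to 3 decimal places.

-0.129

Mean ȳ = (-5.6 − 3.4 − 4.8 − 1.1 − 2.8 − 5.4 − 7.0 − 5.4)/8 = -4.4375
Σ(y_t−ȳ)(y_{t+2}−ȳ) = (0.4214) + (3.4627) + (-0.5936) + (-3.2123) + (-4.1961) + (0.9264) = -3.1916
Denominator Σ(y_t−ȳ)² = 24.7988
r_2 = -3.1916 / 24.7988 = -0.129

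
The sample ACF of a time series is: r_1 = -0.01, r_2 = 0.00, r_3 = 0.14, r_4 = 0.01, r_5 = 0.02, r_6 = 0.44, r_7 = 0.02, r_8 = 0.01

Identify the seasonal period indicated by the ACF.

The largest autocorrelation is r_6 = 0.44; the remaining lags stay at or below 0.14.
The dominant spike at lag 6 indicates a seasonal period of 6.

6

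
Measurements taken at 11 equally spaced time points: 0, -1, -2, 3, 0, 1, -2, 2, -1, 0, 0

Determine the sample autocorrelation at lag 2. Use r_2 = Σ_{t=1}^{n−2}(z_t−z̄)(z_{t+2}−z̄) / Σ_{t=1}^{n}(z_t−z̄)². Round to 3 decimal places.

Mean z̄ = (0 − 1 − 2 + 3 + 0 + 1 − 2 + 2 − 1 + 0 + 0)/11 = 0.0000
Numerator Σ_{t=1}^{9}(z_t−z̄)(z_{t+2}−z̄) = 4.0000
Denominator Σ(z_t−z̄)² = 24.0000
r_2 = 4.0000 / 24.0000 = 0.167

0.167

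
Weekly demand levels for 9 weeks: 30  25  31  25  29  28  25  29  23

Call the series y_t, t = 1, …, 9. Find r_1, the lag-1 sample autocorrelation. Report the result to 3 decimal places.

-0.629

Mean ȳ = (30 + 25 + 31 + 25 + 29 + 28 + 25 + 29 + 23)/9 = 27.2222
Numerator Σ_{t=1}^{8}(y_t−ȳ)(y_{t+1}−ȳ) = -38.7160
Denominator Σ(y_t−ȳ)² = 61.5556
r_1 = -38.7160 / 61.5556 = -0.629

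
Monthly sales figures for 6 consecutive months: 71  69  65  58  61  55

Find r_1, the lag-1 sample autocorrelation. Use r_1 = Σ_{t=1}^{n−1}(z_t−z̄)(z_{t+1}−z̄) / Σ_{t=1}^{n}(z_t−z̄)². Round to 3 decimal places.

Mean z̄ = (71 + 69 + 65 + 58 + 61 + 55)/6 = 63.1667
Deviations from mean: 7.8333, 5.8333, 1.8333, -5.1667, -2.1667, -8.1667
Numerator Σ_{t=1}^{5}(z_t−z̄)(z_{t+1}−z̄) = 75.8056
Denominator Σ(z_t−z̄)² = 196.8333
r_1 = 75.8056 / 196.8333 = 0.385

0.385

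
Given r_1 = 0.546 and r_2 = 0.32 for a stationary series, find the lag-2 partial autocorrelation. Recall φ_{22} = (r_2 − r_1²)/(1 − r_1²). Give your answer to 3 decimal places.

0.031

φ_{22} = (r_2 − r_1²) / (1 − r_1²)
r_1² = (0.546)² = 0.298116
Numerator = 0.32 − 0.2981 = 0.0219; denominator = 1 − 0.2981 = 0.7019
φ_{22} = 0.0219 / 0.7019 = 0.031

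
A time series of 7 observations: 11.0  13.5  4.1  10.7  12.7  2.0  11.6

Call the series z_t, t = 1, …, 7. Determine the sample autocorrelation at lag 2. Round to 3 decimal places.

Mean z̄ = (11.0 + 13.5 + 4.1 + 10.7 + 12.7 + 2.0 + 11.6)/7 = 9.3714
Deviations from mean: 1.6286, 4.1286, -5.2714, 1.3286, 3.3286, -7.3714, 2.2286
Numerator Σ_{t=1}^{5}(z_t−z̄)(z_{t+2}−z̄) = -23.0216
Denominator Σ(z_t−z̄)² = 119.6343
r_2 = -23.0216 / 119.6343 = -0.192

-0.192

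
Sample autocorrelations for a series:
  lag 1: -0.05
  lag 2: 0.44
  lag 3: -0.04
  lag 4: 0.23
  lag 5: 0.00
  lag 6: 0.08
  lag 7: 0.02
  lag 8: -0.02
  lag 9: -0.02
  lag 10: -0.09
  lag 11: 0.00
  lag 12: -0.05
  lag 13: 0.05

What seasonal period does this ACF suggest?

2

The largest autocorrelation is r_2 = 0.44, with a weaker echo at lag 4 (0.23); the remaining lags stay at or below 0.08.
The dominant spike at lag 2 indicates a seasonal period of 2.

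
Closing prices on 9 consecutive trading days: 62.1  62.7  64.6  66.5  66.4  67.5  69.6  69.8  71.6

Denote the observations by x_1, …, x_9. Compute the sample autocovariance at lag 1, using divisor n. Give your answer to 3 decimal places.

Mean x̄ = (62.1 + 62.7 + 64.6 + 66.5 + 66.4 + 67.5 + 69.6 + 69.8 + 71.6)/9 = 66.7556
Σ_{t=1}^{8}(x_t−x̄)(x_{t+1}−x̄) = 53.5258
γ_1 = 53.5258 / 9 = 5.947

5.947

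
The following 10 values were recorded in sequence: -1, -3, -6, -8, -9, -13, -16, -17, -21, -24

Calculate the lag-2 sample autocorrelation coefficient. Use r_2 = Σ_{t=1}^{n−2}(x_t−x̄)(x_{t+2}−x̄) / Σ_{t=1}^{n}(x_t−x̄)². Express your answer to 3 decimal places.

0.386

Mean x̄ = (-1 − 3 − 6 − 8 − 9 − 13 − 16 − 17 − 21 − 24)/10 = -11.8000
Numerator Σ_{t=1}^{8}(x_t−x̄)(x_{t+2}−x̄) = 204.3200
Denominator Σ(x_t−x̄)² = 529.6000
r_2 = 204.3200 / 529.6000 = 0.386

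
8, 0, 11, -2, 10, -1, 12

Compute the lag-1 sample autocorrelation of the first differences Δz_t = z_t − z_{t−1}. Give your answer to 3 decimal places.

-0.843

First differences Δz: -8, 11, -13, 12, -11, 13
Mean of differences = 0.6667
Numerator Σ(Δz_t−Δz̄)(Δz_{t+1}−Δz̄) = -661.7778
Denominator Σ(Δz_t−Δz̄)² = 785.3333
r_1(Δz) = -661.7778 / 785.3333 = -0.843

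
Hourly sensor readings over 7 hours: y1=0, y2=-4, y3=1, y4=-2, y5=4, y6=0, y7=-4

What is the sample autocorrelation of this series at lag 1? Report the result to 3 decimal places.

Mean ȳ = (0 − 4 + 1 − 2 + 4 + 0 − 4)/7 = -0.7143
Deviations from mean: 0.7143, -3.2857, 1.7143, -1.2857, 4.7143, 0.7143, -3.2857
Σ(y_t−ȳ)(y_{t+1}−ȳ) = (-2.3469) + (-5.6327) + (-2.2041) + (-6.0612) + (3.3673) + (-2.3469) = -15.2245
Denominator Σ(y_t−ȳ)² = 49.4286
r_1 = -15.2245 / 49.4286 = -0.308

-0.308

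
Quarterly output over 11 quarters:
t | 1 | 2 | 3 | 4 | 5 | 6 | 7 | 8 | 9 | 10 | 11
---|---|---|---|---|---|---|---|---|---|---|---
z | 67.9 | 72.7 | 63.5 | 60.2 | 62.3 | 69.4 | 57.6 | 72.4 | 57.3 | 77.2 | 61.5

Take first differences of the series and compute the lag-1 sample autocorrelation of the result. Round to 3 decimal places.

-0.785

First differences Δz: 4.8, -9.2, -3.3, 2.1, 7.1, -11.8, 14.8, -15.1, 19.9, -15.7
Mean of differences = -0.6400
Numerator Σ(Δz_t−Δz̄)(Δz_{t+1}−Δz̄) = -1098.1696
Denominator Σ(Δz_t−Δz̄)² = 1398.0840
r_1(Δz) = -1098.1696 / 1398.0840 = -0.785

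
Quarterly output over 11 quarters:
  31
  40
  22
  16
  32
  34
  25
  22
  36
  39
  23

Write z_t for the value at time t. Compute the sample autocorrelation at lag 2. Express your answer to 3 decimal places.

Mean z̄ = (31 + 40 + 22 + 16 + 32 + 34 + 25 + 22 + 36 + 39 + 23)/11 = 29.0909
Numerator Σ_{t=1}^{9}(z_t−z̄)(z_{t+2}−z̄) = -428.5620
Denominator Σ(z_t−z̄)² = 626.9091
r_2 = -428.5620 / 626.9091 = -0.684

-0.684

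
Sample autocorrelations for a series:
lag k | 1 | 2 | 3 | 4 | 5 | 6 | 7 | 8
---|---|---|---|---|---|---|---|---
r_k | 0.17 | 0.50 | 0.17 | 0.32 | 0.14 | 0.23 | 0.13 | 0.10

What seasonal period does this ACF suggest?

2

The largest autocorrelation is r_2 = 0.50, with weaker echoes at lags 4 (0.32) and 6 (0.23); the remaining lags stay at or below 0.17.
The dominant spike at lag 2 indicates a seasonal period of 2.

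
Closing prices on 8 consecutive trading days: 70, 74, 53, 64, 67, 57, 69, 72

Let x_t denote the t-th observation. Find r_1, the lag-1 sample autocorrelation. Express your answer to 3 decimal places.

-0.182

Mean x̄ = (70 + 74 + 53 + 64 + 67 + 57 + 69 + 72)/8 = 65.7500
Σ(x_t−x̄)(x_{t+1}−x̄) = (35.0625) + (-105.1875) + (22.3125) + (-2.1875) + (-10.9375) + (-28.4375) + (20.3125) = -69.0625
Denominator Σ(x_t−x̄)² = 379.5000
r_1 = -69.0625 / 379.5000 = -0.182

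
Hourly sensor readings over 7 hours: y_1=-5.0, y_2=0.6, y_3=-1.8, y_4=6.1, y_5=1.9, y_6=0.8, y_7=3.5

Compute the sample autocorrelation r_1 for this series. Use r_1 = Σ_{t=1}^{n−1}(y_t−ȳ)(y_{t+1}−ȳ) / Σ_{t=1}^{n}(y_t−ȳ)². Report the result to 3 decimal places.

Mean ȳ = (-5.0 + 0.6 − 1.8 + 6.1 + 1.9 + 0.8 + 3.5)/7 = 0.8714
Deviations from mean: -5.8714, -0.2714, -2.6714, 5.2286, 1.0286, -0.0714, 2.6286
Σ(y_t−ȳ)(y_{t+1}−ȳ) = (1.5937) + (0.7251) + (-13.9678) + (5.3780) + (-0.0735) + (-0.1878) = -6.5322
Denominator Σ(y_t−ȳ)² = 76.9943
r_1 = -6.5322 / 76.9943 = -0.085

-0.085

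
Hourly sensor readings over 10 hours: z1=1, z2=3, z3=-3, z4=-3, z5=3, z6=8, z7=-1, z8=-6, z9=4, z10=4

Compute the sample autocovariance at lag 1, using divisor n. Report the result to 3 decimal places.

0.200

Mean z̄ = (1 + 3 − 3 − 3 + 3 + 8 − 1 − 6 + 4 + 4)/10 = 1.0000
Σ_{t=1}^{9}(z_t−z̄)(z_{t+1}−z̄) = 2.0000
γ_1 = 2.0000 / 10 = 0.200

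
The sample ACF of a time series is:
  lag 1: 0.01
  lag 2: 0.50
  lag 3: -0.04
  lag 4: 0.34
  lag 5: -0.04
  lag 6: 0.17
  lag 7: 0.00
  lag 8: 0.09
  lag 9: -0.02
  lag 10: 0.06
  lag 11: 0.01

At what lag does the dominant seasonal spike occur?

The largest autocorrelation is r_2 = 0.50, with weaker echoes at lags 4 (0.34) and 6 (0.17); the remaining lags stay at or below 0.09.
The dominant spike at lag 2 indicates a seasonal period of 2.

2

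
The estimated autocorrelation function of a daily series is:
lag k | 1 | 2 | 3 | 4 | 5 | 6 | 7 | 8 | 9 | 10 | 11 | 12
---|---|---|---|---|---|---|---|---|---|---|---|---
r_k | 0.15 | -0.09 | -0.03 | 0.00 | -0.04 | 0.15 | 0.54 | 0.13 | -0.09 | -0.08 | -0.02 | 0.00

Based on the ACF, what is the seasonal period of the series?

7

The largest autocorrelation is r_7 = 0.54; the remaining lags stay at or below 0.15.
The dominant spike at lag 7 indicates a seasonal period of 7.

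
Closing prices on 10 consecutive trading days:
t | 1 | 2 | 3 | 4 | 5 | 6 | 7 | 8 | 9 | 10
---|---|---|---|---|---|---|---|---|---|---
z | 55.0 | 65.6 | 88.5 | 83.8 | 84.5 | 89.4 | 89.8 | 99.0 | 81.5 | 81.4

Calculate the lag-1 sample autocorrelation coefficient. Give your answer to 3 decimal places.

Mean z̄ = (55.0 + 65.6 + 88.5 + 83.8 + 84.5 + 89.4 + 89.8 + 99.0 + 81.5 + 81.4)/10 = 81.8500
Numerator Σ_{t=1}^{9}(z_t−z̄)(z_{t+1}−z̄) = 556.9125
Denominator Σ(z_t−z̄)² = 1454.6850
r_1 = 556.9125 / 1454.6850 = 0.383

0.383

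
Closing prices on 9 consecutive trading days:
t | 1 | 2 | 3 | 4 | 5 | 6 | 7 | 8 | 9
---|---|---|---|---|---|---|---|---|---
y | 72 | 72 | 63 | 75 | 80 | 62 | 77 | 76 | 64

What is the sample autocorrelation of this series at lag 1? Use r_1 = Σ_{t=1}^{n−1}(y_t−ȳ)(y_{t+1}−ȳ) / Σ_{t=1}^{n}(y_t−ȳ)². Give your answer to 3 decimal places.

-0.410

Mean ȳ = (72 + 72 + 63 + 75 + 80 + 62 + 77 + 76 + 64)/9 = 71.2222
Numerator Σ_{t=1}^{8}(y_t−ȳ)(y_{t+1}−ȳ) = -144.8272
Denominator Σ(y_t−ȳ)² = 353.5556
r_1 = -144.8272 / 353.5556 = -0.410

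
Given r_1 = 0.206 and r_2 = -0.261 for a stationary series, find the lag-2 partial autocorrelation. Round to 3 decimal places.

-0.317

φ_{22} = (r_2 − r_1²) / (1 − r_1²)
r_1² = (0.206)² = 0.042436
Numerator = -0.261 − 0.0424 = -0.3034; denominator = 1 − 0.0424 = 0.9576
φ_{22} = -0.3034 / 0.9576 = -0.317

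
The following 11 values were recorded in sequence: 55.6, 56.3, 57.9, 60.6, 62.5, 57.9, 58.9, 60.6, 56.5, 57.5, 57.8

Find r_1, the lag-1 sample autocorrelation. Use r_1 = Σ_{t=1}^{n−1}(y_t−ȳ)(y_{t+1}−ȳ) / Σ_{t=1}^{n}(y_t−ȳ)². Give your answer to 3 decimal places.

0.267

Mean ȳ = (55.6 + 56.3 + 57.9 + 60.6 + 62.5 + 57.9 + 58.9 + 60.6 + 56.5 + 57.5 + 57.8)/11 = 58.3727
Numerator Σ_{t=1}^{10}(y_t−ȳ)(y_{t+1}−ȳ) = 11.8038
Denominator Σ(y_t−ȳ)² = 44.2618
r_1 = 11.8038 / 44.2618 = 0.267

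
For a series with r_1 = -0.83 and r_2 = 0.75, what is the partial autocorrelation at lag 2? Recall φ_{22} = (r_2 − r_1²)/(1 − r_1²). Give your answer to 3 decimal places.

φ_{22} = (r_2 − r_1²) / (1 − r_1²)
r_1² = (-0.83)² = 0.6889
Numerator = 0.75 − 0.6889 = 0.0611; denominator = 1 − 0.6889 = 0.3111
φ_{22} = 0.0611 / 0.3111 = 0.196

0.196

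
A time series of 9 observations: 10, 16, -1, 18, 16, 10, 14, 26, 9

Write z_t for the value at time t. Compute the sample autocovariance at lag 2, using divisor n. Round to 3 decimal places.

Mean z̄ = (10 + 16 − 1 + 18 + 16 + 10 + 14 + 26 + 9)/9 = 13.1111
Σ_{t=1}^{7}(z_t−z̄)(z_{t+2}−z̄) = -39.1358
γ_2 = -39.1358 / 9 = -4.348

-4.348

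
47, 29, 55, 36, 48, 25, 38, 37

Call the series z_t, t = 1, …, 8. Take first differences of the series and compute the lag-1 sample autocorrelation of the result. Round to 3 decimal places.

First differences Δz: -18, 26, -19, 12, -23, 13, -1
Mean of differences = -1.4286
Numerator Σ(Δz_t−Δz̄)(Δz_{t+1}−Δz̄) = -1767.1837
Denominator Σ(Δz_t−Δz̄)² = 2189.7143
r_1(Δz) = -1767.1837 / 2189.7143 = -0.807

-0.807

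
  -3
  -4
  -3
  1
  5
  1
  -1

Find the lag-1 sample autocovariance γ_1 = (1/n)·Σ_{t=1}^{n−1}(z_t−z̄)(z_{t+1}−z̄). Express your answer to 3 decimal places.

4.239

Mean z̄ = (-3 − 4 − 3 + 1 + 5 + 1 − 1)/7 = -0.5714
Σ_{t=1}^{6}(z_t−z̄)(z_{t+1}−z̄) = 29.6735
γ_1 = 29.6735 / 7 = 4.239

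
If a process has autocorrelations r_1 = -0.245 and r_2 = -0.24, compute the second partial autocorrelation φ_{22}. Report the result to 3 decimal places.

-0.319

φ_{22} = (r_2 − r_1²) / (1 − r_1²)
r_1² = (-0.245)² = 0.060025
Numerator = -0.24 − 0.0600 = -0.3000; denominator = 1 − 0.0600 = 0.9400
φ_{22} = -0.3000 / 0.9400 = -0.319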